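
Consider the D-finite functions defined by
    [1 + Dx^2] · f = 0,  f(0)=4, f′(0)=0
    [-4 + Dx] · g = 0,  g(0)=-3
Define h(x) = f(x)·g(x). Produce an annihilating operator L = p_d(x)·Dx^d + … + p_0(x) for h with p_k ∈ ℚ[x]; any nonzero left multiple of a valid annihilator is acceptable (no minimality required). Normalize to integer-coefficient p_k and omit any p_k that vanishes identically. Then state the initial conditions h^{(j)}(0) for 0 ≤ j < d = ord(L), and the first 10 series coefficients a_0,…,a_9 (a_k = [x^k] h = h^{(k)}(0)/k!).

L = 17 - 8·Dx + Dx^2  (order 2).
h: a_k = -12, -48, -90, -104, -161/2, -202/5, -33/4, 727/105, 31679/3360, 50999/7560, …
ICs: h(0) = -12, h′(0) = -48.

f: a_k = 4, 0, -2, 0, 1/6, 0, -1/180, 0, 1/10080, 0, …
g: a_k = -3, -12, -24, -32, -32, -128/5, -256/15, -1024/105, -512/105, -2048/945, …
f·g: L₀ = L_f ⊗_s L_g, ord ≤ 2·1.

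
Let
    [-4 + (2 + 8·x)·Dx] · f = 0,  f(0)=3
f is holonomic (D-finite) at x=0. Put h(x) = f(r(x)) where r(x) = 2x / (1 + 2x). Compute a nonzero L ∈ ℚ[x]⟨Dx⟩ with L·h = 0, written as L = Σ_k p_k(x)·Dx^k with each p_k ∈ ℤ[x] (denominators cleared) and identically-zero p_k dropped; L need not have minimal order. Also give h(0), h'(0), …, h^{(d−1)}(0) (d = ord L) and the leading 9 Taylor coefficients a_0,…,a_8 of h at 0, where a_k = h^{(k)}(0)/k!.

f: a_k = 3, 6, -6, 12, -30, 84, -252, 792, -2574, …
L₀ from L_f via x↦r, Dx↦r'^{-1}Dx.
L = -4 + (1 + 12·x + 20·x^2)·Dx  (order 1).
h: a_k = 3, 12, -48, 240, -1440, 9792, -72192, 561408, -4531200, …
ICs: h(0) = 3.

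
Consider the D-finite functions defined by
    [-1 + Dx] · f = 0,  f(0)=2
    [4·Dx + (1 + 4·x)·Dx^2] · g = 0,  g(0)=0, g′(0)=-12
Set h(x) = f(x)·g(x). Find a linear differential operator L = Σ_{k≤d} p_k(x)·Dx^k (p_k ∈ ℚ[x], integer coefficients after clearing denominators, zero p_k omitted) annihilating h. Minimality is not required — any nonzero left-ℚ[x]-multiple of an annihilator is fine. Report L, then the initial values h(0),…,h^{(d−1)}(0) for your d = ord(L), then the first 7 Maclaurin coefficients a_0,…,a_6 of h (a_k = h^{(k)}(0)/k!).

f: a_k = 2, 2, 1, 1/3, 1/12, 1/60, 1/360, …
g: a_k = 0, -12, 24, -64, 192, -3072/5, 2048, …
Product ⇒ symmetric product L₀, ord ≤ 2.
L = (-3 + 4·x) + (2 - 8·x)·Dx + (1 + 4·x)·Dx^2  (order 2).
h: a_k = 0, -24, 24, -92, 276, -4509/5, 9119/3, …
ICs: h(0) = 0, h′(0) = -24.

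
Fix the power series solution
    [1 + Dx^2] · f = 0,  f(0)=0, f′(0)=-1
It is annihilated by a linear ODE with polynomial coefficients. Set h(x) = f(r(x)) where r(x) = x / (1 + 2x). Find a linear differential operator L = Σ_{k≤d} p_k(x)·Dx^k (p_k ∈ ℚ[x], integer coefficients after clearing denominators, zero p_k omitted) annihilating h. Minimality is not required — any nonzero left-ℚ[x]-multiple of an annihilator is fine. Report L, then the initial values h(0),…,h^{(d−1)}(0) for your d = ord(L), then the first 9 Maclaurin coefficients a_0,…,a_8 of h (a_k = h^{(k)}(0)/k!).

f: a_k = 0, -1, 0, 1/6, 0, -1/120, 0, 1/5040, 0, …
Change of var in L_f (x↦r) gives L₀.
L = 1 + (4 + 24·x + 48·x^2 + 32·x^3)·Dx + (1 + 8·x + 24·x^2 + 32·x^3 + 16·x^4)·Dx^2  (order 2).
h: a_k = 0, -1, 2, -23/6, 7, -1441/120, 75/4, -123479/5040, 6599/360, …
ICs: h(0) = 0, h′(0) = -1.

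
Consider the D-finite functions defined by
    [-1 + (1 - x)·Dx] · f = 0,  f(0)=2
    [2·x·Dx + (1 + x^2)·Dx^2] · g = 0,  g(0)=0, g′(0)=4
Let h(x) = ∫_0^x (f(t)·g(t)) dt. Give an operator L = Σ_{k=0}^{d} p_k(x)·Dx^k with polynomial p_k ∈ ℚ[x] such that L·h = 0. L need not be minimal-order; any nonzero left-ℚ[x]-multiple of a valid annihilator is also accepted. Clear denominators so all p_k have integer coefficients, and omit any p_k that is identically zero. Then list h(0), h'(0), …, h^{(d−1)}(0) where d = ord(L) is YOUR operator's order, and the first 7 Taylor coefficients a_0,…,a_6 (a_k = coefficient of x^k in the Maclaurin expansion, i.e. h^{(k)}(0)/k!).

L = 2·x·Dx + (2 - 2·x + 4·x^2)·Dx^2 + (-1 + x - x^2 + x^3)·Dx^3  (order 3).
h: a_k = 0, 0, 4, 8/3, 4/3, 16/15, 52/45, …
ICs: h(0) = 0, h′(0) = 0, h′′(0) = 8.

f: a_k = 2, 2, 2, 2, 2, 2, 2, …
g: a_k = 0, 4, 0, -4/3, 0, 4/5, 0, …
Product ⇒ symmetric product L₀, ord ≤ 2.
∫: right-multiply L₀ by Dx.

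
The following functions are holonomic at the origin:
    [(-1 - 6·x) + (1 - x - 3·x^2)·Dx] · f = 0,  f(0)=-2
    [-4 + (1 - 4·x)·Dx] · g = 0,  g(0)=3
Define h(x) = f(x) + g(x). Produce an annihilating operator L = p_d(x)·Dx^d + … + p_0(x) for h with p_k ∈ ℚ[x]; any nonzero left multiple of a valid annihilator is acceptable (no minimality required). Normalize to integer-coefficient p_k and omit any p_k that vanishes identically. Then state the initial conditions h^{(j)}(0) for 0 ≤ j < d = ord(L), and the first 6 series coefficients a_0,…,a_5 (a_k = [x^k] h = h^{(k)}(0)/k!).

f: a_k = -2, -2, -8, -14, -38, -80, …
g: a_k = 3, 12, 48, 192, 768, 3072, …
L₀ := lclm(L_f,L_g); ord L₀ ≤ 1+1.
L = (-72·x + 72·x^2 - 96·x^3) + (8 - 6·x - 66·x^2 + 112·x^3 - 192·x^4)·Dx + (-1 + 7·x - 15·x^2 + 10·x^3 + 20·x^4 - 48·x^5)·Dx^2  (order 2).
h: a_k = 1, 10, 40, 178, 730, 2992, …
ICs: h(0) = 1, h′(0) = 10.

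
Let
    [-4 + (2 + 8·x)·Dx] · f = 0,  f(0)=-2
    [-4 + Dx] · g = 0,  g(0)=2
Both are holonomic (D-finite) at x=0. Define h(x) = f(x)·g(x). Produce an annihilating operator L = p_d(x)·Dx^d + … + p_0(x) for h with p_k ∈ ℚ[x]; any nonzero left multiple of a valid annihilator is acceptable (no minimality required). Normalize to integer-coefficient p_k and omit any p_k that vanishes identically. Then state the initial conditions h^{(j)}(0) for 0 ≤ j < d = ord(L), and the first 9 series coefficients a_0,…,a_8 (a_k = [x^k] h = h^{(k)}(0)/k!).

f: a_k = -2, -4, 4, -8, 20, -56, 168, -528, 1716, …
g: a_k = 2, 8, 16, 64/3, 64/3, 256/15, 512/45, 2048/315, 1024/315, …
Sym-product of L_f,L_g gives L₀ (≤ ord 1).
L = (-6 - 16·x) + (1 + 4·x)·Dx  (order 1).
h: a_k = -4, -24, -56, -272/3, -88, -1712/15, 1424/45, -35936/105, 316408/315, …
ICs: h(0) = -4.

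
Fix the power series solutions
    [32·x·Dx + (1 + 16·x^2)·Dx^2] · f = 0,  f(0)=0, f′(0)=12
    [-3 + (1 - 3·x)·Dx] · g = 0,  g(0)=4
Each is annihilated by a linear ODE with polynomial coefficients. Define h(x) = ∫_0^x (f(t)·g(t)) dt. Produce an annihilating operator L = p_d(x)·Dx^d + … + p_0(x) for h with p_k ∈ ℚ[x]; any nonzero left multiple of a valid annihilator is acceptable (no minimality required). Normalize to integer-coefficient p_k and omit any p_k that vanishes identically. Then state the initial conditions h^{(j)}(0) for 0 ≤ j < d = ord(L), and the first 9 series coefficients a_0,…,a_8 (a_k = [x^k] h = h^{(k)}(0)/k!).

L = 96·x·Dx + (6 - 32·x + 192·x^2)·Dx^2 + (-1 + 3·x - 16·x^2 + 48·x^3)·Dx^3  (order 3).
h: a_k = 0, 0, 24, 48, 44, 528/5, 3368/5, 60624/35, 36258/35, …
ICs: h(0) = 0, h′(0) = 0, h′′(0) = 48.

f: a_k = 0, 12, 0, -64, 0, 3072/5, 0, -49152/7, 0, …
g: a_k = 4, 12, 36, 108, 324, 972, 2916, 8748, 26244, …
h₀=f·g: eliminate ⇒ L₀, order ≤ 2·1.
h=∫h₀ ⇒ L = L₀·Dx.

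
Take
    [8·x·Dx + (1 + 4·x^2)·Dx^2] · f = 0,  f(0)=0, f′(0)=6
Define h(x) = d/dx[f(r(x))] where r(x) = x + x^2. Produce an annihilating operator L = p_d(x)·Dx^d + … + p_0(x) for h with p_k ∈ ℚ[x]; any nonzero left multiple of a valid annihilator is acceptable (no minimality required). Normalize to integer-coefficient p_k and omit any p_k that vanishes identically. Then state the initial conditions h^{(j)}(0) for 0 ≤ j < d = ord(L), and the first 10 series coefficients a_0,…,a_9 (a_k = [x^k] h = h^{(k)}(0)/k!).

L = (-2 + 8·x + 32·x^2 + 48·x^3 + 24·x^4) + (1 + 2·x + 4·x^2 + 16·x^3 + 20·x^4 + 8·x^5)·Dx  (order 1).
h: a_k = 6, 12, -24, -96, -24, 528, 960, -1536, -7968, -3648, …
ICs: h(0) = 6.

f: a_k = 0, 6, 0, -8, 0, 96/5, 0, -384/7, 0, 512/3, …
h₀=f(r): pull back L_f along r ⇒ L₀.
h=h₀': d/dx-closure on L₀ ⇒ L.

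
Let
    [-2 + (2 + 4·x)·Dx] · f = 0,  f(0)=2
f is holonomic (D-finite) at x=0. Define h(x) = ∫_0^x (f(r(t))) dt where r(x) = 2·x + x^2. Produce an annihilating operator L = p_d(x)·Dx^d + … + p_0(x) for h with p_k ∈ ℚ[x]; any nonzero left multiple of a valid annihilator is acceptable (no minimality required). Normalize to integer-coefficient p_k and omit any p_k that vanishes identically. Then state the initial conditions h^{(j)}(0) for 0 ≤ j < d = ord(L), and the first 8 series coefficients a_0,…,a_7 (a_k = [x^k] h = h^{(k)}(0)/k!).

L = (-2 - 2·x)·Dx + (1 + 4·x + 2·x^2)·Dx^2  (order 2).
h: a_k = 0, 2, 2, -2/3, 1, -9/5, 11/3, -57/7, …
ICs: h(0) = 0, h′(0) = 2.

f: a_k = 2, 2, -1, 1, -5/4, 7/4, -21/8, 33/8, …
f∘r: x↦r, Dx↦Dx/r' in L_f ⇒ L₀.
h=∫h₀ ⇒ L = L₀·Dx.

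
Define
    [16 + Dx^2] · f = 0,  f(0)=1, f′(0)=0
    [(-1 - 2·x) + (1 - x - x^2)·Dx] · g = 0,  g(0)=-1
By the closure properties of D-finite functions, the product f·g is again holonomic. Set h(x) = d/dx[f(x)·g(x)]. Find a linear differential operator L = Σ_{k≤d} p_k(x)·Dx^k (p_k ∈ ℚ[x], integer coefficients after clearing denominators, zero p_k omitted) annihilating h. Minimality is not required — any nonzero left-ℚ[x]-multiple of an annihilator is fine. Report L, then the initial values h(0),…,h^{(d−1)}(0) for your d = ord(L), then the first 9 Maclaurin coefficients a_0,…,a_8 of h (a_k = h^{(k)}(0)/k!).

L = (54 - 256·x - 128·x^2 + 256·x^3 + 128·x^4) + (-13 - 10·x + 48·x^2 + 32·x^3)·Dx + (7 - 15·x - 7·x^2 + 16·x^3 + 8·x^4)·Dx^2  (order 2).
h: a_k = -1, 12, 15, 4/3, 80/3, 1022/15, 5257/45, 22192/105, 13579/35, …
ICs: h(0) = -1, h′(0) = 12.

f: a_k = 1, 0, -8, 0, 32/3, 0, -256/45, 0, 512/315, …
g: a_k = -1, -1, -2, -3, -5, -8, -13, -21, -34, …
h₀=f·g: eliminate ⇒ L₀, order ≤ 2·1.
Derive L from L₀ (diff closure).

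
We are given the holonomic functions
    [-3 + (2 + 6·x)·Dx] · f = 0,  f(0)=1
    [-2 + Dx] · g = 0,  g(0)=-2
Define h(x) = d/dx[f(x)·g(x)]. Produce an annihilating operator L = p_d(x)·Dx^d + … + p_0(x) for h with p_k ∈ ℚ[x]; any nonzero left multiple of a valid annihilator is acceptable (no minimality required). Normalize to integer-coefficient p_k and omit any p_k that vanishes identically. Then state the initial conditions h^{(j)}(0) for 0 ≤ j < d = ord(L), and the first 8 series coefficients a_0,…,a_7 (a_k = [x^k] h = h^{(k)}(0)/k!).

f: a_k = 1, 3/2, -9/8, 27/16, -405/128, 1701/256, -15309/1024, 72171/2048, …
g: a_k = -2, -4, -4, -8/3, -4/3, -8/15, -8/45, -16/315, …
L₀ := L_f ⊗_s L_g (sym. prod.), ord ≤ 1.
h=h₀': d/dx-closure on L₀ ⇒ L.
L = (31 + 168·x + 144·x^2) + (-14 - 66·x - 72·x^2)·Dx  (order 1).
h: a_k = -7, -31/2, -181/8, -241/48, -13279/384, 276497/3840, -9930589/46080, 56288873/92160, …
ICs: h(0) = -7.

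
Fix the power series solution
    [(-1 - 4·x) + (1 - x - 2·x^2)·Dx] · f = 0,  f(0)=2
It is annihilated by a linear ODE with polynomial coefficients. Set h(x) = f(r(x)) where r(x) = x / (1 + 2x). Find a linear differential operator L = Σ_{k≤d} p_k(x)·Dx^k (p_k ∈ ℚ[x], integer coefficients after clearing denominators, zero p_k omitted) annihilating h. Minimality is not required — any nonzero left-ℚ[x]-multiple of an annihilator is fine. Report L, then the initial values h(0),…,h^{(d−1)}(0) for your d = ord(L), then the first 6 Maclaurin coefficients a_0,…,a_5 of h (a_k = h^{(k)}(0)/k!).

L = (-1 - 6·x) + (1 + 5·x + 6·x^2)·Dx  (order 1).
h: a_k = 2, 2, 2, -6, 18, -54, …
ICs: h(0) = 2.

f: a_k = 2, 2, 6, 10, 22, 42, …
Substitute x→r, Dx→(1/r')Dx; clear ⇒ L₀.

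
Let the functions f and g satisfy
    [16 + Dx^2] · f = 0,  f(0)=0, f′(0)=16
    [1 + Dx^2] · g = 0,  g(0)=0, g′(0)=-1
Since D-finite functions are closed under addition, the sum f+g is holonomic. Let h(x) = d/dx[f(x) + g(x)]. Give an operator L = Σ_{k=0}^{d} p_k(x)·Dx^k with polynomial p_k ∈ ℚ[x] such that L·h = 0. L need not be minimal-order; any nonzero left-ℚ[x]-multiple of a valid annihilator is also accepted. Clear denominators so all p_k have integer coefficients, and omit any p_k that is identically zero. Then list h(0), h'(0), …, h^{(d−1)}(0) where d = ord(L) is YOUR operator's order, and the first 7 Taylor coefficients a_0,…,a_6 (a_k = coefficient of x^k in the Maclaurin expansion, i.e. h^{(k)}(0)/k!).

L = 16 + 17·Dx^2 + Dx^4  (order 4).
h: a_k = 15, 0, -255/2, 0, 1365/8, 0, -4369/48, …
ICs: h(0) = 15, h′(0) = 0, h′′(0) = -255, h′′′(0) = 0.

f: a_k = 0, 16, 0, -128/3, 0, 512/15, 0, …
g: a_k = 0, -1, 0, 1/6, 0, -1/120, 0, …
h₀=f+g: left-lcm gives L₀, ord ≤ 4.
Derive L from L₀ (diff closure).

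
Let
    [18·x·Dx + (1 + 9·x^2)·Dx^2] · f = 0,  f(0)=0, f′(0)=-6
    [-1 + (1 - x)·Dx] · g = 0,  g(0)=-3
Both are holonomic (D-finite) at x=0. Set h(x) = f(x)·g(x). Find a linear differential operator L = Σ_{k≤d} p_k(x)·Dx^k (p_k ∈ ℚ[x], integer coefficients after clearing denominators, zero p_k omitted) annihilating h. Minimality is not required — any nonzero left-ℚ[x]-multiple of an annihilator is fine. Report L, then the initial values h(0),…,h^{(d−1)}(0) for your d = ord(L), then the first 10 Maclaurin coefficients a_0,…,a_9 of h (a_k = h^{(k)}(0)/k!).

f: a_k = 0, -6, 0, 18, 0, -486/5, 0, 4374/7, 0, -4374, …
g: a_k = -3, -3, -3, -3, -3, -3, -3, -3, -3, -3, …
Product ⇒ symmetric product L₀, ord ≤ 2.
L = 18·x + (2 - 18·x + 36·x^2)·Dx + (-1 + x - 9·x^2 + 9·x^3)·Dx^2  (order 2).
h: a_k = 0, 18, 18, -36, -36, 1278/5, 1278/5, -56664/35, -56664/35, 402606/35, …
ICs: h(0) = 0, h′(0) = 18.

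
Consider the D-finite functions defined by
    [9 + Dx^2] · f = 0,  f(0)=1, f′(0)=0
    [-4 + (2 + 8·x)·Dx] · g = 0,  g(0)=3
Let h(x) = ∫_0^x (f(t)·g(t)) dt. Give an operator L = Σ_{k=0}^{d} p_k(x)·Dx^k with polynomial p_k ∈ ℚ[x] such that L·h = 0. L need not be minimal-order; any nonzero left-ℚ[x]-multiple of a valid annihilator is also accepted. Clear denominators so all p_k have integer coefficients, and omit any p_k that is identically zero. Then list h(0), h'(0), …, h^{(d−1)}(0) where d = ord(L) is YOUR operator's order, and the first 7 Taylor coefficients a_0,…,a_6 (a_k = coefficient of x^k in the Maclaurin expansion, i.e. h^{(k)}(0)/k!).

f: a_k = 1, 0, -9/2, 0, 27/8, 0, -81/80, …
g: a_k = 3, 6, -6, 12, -30, 84, -252, …
L₀ := L_f ⊗_s L_g (sym. prod.), ord ≤ 2.
h=∫h₀ ⇒ L = L₀·Dx.
L = (21 + 72·x + 144·x^2)·Dx + (-4 - 16·x)·Dx^2 + (1 + 8·x + 16·x^2)·Dx^3  (order 3).
h: a_k = 0, 3, 3, -13/2, -15/4, 57/40, 67/8, …
ICs: h(0) = 0, h′(0) = 3, h′′(0) = 6.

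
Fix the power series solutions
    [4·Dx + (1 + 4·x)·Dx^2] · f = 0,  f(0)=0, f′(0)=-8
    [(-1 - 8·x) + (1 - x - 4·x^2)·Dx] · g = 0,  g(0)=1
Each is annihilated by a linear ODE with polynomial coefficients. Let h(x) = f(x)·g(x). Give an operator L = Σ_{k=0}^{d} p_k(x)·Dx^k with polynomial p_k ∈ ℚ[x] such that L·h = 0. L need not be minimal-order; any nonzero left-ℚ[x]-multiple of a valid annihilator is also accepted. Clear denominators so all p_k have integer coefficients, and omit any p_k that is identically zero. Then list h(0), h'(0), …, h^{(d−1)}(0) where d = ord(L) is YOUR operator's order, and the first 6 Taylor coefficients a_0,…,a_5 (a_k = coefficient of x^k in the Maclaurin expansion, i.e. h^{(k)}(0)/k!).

f: a_k = 0, -8, 16, -128/3, 128, -2048/5, …
g: a_k = 1, 1, 5, 9, 29, 65, …
L₀ := L_f ⊗_s L_g (sym. prod.), ord ≤ 2.
L = (12 + 64·x) + (-2 + 28·x + 80·x^2)·Dx + (-1 - 3·x + 8·x^2 + 16·x^3)·Dx^2  (order 2).
h: a_k = 0, -8, 8, -200/3, 280/3, -8744/15, …
ICs: h(0) = 0, h′(0) = -8.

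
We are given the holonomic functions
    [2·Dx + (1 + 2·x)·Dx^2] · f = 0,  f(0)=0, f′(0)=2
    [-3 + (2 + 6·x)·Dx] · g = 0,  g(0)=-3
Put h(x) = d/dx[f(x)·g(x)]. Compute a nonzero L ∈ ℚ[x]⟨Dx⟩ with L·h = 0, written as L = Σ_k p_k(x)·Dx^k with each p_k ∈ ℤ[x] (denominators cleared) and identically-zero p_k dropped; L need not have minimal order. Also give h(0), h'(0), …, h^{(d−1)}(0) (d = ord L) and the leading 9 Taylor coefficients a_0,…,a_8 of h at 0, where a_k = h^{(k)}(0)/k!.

L = (39 + 180·x + 108·x^2) + (116 + 756·x + 1512·x^2 + 864·x^3)·Dx + (20 + 184·x + 612·x^2 + 864·x^3 + 432·x^4)·Dx^2  (order 2).
h: a_k = -6, -6, 93/4, -135/2, 11811/64, -158691/320, 3402537/2560, -16018701/4480, 1110590409/114688, …
ICs: h(0) = -6, h′(0) = -6.

f: a_k = 0, 2, -2, 8/3, -4, 32/5, -32/3, 128/7, -32, …
g: a_k = -3, -9/2, 27/8, -81/16, 1215/128, -5103/256, 45927/1024, -216513/2048, 8444007/32768, …
h₀=f·g: eliminate ⇒ L₀, order ≤ 2·1.
Differentiate: ansatz ord ≤ ord L₀ ⇒ L.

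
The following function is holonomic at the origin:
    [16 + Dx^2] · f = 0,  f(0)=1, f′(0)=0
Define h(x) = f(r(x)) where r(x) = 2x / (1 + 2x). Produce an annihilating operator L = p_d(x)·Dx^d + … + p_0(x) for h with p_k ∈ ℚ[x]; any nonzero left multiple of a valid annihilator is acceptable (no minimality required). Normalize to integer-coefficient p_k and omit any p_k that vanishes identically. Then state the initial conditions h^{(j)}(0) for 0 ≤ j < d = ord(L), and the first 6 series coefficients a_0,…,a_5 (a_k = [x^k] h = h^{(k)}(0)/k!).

f: a_k = 1, 0, -8, 0, 32/3, 0, …
f∘r: x↦r, Dx↦Dx/r' in L_f ⇒ L₀.
L = 64 + (4 + 24·x + 48·x^2 + 32·x^3)·Dx + (1 + 8·x + 24·x^2 + 32·x^3 + 16·x^4)·Dx^2  (order 2).
h: a_k = 1, 0, -32, 128, -640/3, -1024/3, …
ICs: h(0) = 1, h′(0) = 0.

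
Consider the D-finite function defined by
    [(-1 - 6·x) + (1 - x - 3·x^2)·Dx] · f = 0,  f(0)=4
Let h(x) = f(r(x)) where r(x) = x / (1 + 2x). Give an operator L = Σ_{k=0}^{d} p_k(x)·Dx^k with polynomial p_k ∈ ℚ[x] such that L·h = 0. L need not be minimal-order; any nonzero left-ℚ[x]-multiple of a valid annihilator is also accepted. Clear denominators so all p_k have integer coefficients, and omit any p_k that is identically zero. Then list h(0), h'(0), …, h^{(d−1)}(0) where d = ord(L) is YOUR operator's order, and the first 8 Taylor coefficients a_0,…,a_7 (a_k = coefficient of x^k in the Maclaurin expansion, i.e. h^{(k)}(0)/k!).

L = (1 + 8·x) + (-1 - 5·x - 5·x^2 + 2·x^3)·Dx  (order 1).
h: a_k = 4, 4, 8, -20, 68, -224, 740, -2444, …
ICs: h(0) = 4.

f: a_k = 4, 4, 16, 28, 76, 160, 388, 868, …
Substitute x→r, Dx→(1/r')Dx; clear ⇒ L₀.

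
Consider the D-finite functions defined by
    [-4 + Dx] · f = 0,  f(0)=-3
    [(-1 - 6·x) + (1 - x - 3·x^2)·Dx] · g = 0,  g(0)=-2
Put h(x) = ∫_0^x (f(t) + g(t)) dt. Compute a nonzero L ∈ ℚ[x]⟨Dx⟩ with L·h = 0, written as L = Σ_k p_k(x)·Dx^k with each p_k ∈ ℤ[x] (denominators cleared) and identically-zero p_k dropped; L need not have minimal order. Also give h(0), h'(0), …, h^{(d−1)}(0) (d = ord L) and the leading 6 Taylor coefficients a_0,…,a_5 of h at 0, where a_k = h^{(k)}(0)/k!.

L = (16 - 8·x + 360·x^2 + 288·x^3)·Dx + (8 - 50·x - 134·x^2 + 96·x^3 + 144·x^4)·Dx^2 + (-3 + 13·x + 11·x^2 - 42·x^3 - 36·x^4)·Dx^3  (order 3).
h: a_k = 0, -5, -7, -32/3, -23/2, -14, …
ICs: h(0) = 0, h′(0) = -5, h′′(0) = -14.

f: a_k = -3, -12, -24, -32, -32, -128/5, …
g: a_k = -2, -2, -8, -14, -38, -80, …
Sum ⇒ L₀ = lclm(L_f,L_g) in ℚ(x)⟨Dx⟩.
∫: right-multiply L₀ by Dx.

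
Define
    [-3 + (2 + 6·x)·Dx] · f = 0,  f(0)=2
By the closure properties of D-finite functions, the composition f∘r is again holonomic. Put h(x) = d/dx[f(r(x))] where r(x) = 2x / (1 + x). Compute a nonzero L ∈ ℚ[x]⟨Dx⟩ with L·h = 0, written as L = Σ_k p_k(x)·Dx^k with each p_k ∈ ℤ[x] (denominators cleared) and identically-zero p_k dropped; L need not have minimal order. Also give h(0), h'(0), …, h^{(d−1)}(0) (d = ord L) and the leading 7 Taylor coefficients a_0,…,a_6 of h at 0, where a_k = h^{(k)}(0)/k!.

L = (-5 - 14·x) + (-1 - 8·x - 7·x^2)·Dx  (order 1).
h: a_k = 6, -30, 153, -861, 20685/4, -128961/4, 1644825/8, …
ICs: h(0) = 6.

f: a_k = 2, 3, -9/4, 27/8, -405/64, 1701/128, -15309/512, …
Change of var in L_f (x↦r) gives L₀.
Derive L from L₀ (diff closure).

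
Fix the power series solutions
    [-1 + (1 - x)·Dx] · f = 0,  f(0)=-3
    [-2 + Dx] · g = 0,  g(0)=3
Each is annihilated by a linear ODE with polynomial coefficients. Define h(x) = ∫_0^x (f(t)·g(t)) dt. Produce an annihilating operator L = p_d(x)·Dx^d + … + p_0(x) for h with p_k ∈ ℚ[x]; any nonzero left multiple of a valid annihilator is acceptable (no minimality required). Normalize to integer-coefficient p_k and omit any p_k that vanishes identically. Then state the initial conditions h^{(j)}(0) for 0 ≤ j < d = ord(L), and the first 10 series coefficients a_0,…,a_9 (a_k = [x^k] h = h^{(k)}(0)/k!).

f: a_k = -3, -3, -3, -3, -3, -3, -3, -3, -3, -3, …
g: a_k = 3, 6, 6, 4, 2, 4/5, 4/15, 8/105, 2/105, 4/945, …
Sym-product of L_f,L_g gives L₀ (≤ ord 1).
h=∫h₀ ⇒ L = L₀·Dx.
L = (3 - 2·x)·Dx + (-1 + x)·Dx^2  (order 2).
h: a_k = 0, -9, -27/2, -15, -57/4, -63/5, -109/10, -331/35, -465/56, -2327/315, …
ICs: h(0) = 0, h′(0) = -9.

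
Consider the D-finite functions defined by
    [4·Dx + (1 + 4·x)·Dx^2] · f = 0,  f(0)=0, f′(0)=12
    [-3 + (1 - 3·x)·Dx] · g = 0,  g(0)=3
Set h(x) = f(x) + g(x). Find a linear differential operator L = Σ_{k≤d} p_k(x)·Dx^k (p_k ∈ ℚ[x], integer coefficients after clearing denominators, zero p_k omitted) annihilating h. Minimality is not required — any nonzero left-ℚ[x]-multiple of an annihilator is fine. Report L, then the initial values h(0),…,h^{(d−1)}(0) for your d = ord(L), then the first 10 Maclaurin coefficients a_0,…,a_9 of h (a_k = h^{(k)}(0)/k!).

f: a_k = 0, 12, -24, 64, -192, 3072/5, -2048, 49152/7, -24576, 262144/3, …
g: a_k = 3, 9, 27, 81, 243, 729, 2187, 6561, 19683, 59049, …
h₀=f+g: left-lcm gives L₀, ord ≤ 3.
L = (-204 - 144·x)·Dx + (-11 - 312·x - 288·x^2)·Dx^2 + (5 + 11·x - 54·x^2 - 72·x^3)·Dx^3  (order 3).
h: a_k = 3, 21, 3, 145, 51, 6717/5, 139, 95079/7, -4893, 439291/3, …
ICs: h(0) = 3, h′(0) = 21, h′′(0) = 6.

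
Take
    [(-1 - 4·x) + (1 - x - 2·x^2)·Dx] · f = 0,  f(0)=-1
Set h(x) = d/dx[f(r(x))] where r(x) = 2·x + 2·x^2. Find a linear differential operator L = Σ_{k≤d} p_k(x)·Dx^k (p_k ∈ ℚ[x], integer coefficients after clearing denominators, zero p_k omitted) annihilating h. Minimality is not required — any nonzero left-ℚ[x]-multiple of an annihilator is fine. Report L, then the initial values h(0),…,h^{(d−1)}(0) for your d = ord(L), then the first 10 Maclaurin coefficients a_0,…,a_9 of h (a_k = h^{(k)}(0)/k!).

f: a_k = -1, -1, -3, -5, -11, -21, -43, -85, -171, -341, …
f∘r: x↦r, Dx↦Dx/r' in L_f ⇒ L₀.
h₀' ⇒ L via d/dx closure of L₀.
L = (14 + 108·x + 444·x^2 + 1312·x^3 + 2256·x^4 + 1920·x^5 + 640·x^6) + (-1 - 8·x + 6·x^2 + 148·x^3 + 440·x^4 + 624·x^5 + 448·x^6 + 128·x^7)·Dx  (order 1).
h: a_k = -2, -28, -192, -1232, -7480, -43248, -243712, -1344896, -7305120, -39192000, …
ICs: h(0) = -2.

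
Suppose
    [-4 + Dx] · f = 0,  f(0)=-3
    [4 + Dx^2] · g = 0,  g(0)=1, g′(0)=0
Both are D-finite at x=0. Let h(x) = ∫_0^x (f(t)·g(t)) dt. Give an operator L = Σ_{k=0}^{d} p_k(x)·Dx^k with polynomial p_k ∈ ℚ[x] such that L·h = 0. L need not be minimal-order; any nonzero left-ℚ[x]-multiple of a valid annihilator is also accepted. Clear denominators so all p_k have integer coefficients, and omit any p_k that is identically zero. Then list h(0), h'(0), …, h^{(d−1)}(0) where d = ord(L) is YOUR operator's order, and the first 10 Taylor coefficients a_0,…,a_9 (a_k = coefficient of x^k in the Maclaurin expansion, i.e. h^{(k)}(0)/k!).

L = 20·Dx - 8·Dx^2 + Dx^3  (order 3).
h: a_k = 0, -3, -6, -6, -2, 14/5, 76/15, 156/35, 278/105, 1054/945, …
ICs: h(0) = 0, h′(0) = -3, h′′(0) = -12.

f: a_k = -3, -12, -24, -32, -32, -128/5, -256/15, -1024/105, -512/105, -2048/945, …
g: a_k = 1, 0, -2, 0, 2/3, 0, -4/45, 0, 2/315, 0, …
L₀ := L_f ⊗_s L_g (sym. prod.), ord ≤ 2.
∫: right-multiply L₀ by Dx.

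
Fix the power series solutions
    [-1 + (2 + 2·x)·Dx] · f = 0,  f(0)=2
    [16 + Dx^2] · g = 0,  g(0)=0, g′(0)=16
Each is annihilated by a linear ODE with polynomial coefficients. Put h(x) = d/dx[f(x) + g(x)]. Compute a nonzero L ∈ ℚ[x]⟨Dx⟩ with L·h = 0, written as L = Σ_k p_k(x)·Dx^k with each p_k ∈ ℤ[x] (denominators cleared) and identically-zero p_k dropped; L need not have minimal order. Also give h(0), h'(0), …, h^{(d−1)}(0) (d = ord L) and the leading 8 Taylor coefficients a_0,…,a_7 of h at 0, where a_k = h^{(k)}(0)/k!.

f: a_k = 2, 1, -1/4, 1/8, -5/64, 7/128, -21/512, 33/1024, …
g: a_k = 0, 16, 0, -128/3, 0, 512/15, 0, -4096/315, …
L₀ := lclm(L_f,L_g); ord L₀ ≤ 1+2.
h₀' ⇒ L via d/dx closure of L₀.
L = (-1264 - 2048·x - 1024·x^2) + (-2144 - 6240·x - 6144·x^2 - 2048·x^3)·Dx + (-79 - 128·x - 64·x^2)·Dx^2 + (-134 - 390·x - 384·x^2 - 128·x^3)·Dx^3  (order 3).
h: a_k = 17, -1/2, -1021/8, -5/16, 65641/384, -63/256, -4183909/46080, -429/2048, …
ICs: h(0) = 17, h′(0) = -1/2, h′′(0) = -1021/4.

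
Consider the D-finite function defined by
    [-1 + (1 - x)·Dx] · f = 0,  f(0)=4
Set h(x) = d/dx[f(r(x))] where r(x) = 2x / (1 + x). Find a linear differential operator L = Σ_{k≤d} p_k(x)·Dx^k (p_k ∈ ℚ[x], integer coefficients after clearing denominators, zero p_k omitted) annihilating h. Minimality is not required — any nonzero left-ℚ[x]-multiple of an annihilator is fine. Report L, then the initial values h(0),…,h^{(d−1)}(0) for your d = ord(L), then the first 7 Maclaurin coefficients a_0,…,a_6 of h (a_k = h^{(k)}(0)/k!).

f: a_k = 4, 4, 4, 4, 4, 4, 4, …
h₀=f(r): pull back L_f along r ⇒ L₀.
Differentiate: ansatz ord ≤ ord L₀ ⇒ L.
L = 2 + (-1 + x)·Dx  (order 1).
h: a_k = 8, 16, 24, 32, 40, 48, 56, …
ICs: h(0) = 8.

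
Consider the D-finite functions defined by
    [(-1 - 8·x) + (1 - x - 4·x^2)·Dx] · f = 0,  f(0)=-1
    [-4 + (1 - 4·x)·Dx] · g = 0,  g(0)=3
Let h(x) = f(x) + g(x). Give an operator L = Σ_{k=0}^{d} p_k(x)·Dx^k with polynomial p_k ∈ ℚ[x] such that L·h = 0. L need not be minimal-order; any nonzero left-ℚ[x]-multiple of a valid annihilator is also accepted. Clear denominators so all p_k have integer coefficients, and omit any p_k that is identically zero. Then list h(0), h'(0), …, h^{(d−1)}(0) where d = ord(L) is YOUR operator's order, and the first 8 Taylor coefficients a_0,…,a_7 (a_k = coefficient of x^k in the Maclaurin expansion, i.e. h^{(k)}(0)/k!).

f: a_k = -1, -1, -5, -9, -29, -65, -181, -441, …
g: a_k = 3, 12, 48, 192, 768, 3072, 12288, 49152, …
f+g: L₀ = lclm(L_f,L_g), ord ≤ 1+1.
L = (8 - 288·x + 384·x^2 - 512·x^3) + (22 - 8·x - 288·x^2 + 640·x^3 - 1024·x^4)·Dx + (-3 + 23·x - 56·x^2 + 32·x^3 + 128·x^4 - 256·x^5)·Dx^2  (order 2).
h: a_k = 2, 11, 43, 183, 739, 3007, 12107, 48711, …
ICs: h(0) = 2, h′(0) = 11.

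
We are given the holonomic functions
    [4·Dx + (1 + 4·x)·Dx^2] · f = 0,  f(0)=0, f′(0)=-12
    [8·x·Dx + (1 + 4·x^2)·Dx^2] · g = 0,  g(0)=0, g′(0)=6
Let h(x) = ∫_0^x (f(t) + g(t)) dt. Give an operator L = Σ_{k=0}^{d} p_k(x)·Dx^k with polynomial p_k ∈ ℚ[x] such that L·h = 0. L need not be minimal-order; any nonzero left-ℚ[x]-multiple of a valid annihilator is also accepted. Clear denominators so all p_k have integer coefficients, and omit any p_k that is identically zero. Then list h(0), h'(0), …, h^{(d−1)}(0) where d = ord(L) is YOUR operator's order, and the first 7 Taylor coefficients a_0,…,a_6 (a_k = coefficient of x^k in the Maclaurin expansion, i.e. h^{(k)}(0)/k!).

L = (-8 - 96·x + 96·x^2 + 128·x^3)·Dx^2 + (-10 - 16·x - 72·x^2 + 192·x^3 + 256·x^4)·Dx^3 + (-1 - 2·x + 8·x^2 + 8·x^3 + 48·x^4 + 64·x^5)·Dx^4  (order 4).
h: a_k = 0, 0, -3, 8, -18, 192/5, -496/5, …
ICs: h(0) = 0, h′(0) = 0, h′′(0) = -6, h′′′(0) = 48.

f: a_k = 0, -12, 24, -64, 192, -3072/5, 2048, …
g: a_k = 0, 6, 0, -8, 0, 96/5, 0, …
Weyl lclm of L_f,L_g ⇒ L₀ (ord ≤ 4).
∫: right-multiply L₀ by Dx.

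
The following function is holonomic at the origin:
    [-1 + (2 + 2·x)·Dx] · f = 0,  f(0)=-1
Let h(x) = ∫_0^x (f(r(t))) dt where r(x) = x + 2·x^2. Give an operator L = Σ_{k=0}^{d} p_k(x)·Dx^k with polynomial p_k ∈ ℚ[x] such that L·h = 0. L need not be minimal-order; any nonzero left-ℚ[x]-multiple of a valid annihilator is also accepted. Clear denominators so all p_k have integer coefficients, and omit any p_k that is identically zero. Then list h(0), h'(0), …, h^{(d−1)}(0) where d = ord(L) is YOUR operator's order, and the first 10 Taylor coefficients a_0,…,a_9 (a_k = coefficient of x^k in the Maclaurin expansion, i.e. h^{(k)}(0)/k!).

f: a_k = -1, -1/2, 1/8, -1/16, 5/128, -7/256, 21/1024, -33/2048, 429/32768, -715/65536, …
h₀=f(r): pull back L_f along r ⇒ L₀.
Integrate: L := L₀·Dx.
L = (-1 - 4·x)·Dx + (2 + 2·x + 4·x^2)·Dx^2  (order 2).
h: a_k = 0, -1, -1/4, -7/24, 7/64, 21/640, -119/1536, 27/1024, 791/16384, -17843/294912, …
ICs: h(0) = 0, h′(0) = -1.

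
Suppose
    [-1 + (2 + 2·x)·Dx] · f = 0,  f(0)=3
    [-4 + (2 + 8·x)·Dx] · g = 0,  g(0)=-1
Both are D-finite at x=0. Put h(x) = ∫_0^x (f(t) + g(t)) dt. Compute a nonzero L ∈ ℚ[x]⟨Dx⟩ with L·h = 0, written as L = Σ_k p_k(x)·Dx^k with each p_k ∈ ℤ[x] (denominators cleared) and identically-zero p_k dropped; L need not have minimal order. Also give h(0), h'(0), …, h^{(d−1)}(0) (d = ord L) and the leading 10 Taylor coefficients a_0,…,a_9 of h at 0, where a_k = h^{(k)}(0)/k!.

L = -2·Dx + (5 + 8·x)·Dx^2 + (2 + 10·x + 8·x^2)·Dx^3  (order 3).
h: a_k = 0, 2, -1/4, 13/24, -61/64, 253/128, -7147/1536, 12279/1024, -540573/16384, 9371219/98304, …
ICs: h(0) = 0, h′(0) = 2, h′′(0) = -1/2.

f: a_k = 3, 3/2, -3/8, 3/16, -15/128, 21/256, -63/1024, 99/2048, -1287/32768, 2145/65536, …
g: a_k = -1, -2, 2, -4, 10, -28, 84, -264, 858, -2860, …
h₀=f+g: left-lcm gives L₀, ord ≤ 2.
Integrate: L := L₀·Dx.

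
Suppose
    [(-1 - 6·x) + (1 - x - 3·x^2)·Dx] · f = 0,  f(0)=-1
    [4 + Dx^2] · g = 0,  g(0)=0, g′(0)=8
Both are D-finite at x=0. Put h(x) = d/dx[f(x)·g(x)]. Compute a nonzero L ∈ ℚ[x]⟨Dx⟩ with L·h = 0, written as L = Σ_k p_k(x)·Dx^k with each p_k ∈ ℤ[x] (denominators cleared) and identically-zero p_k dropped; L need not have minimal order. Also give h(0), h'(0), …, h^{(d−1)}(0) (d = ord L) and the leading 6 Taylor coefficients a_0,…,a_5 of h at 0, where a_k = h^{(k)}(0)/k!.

f: a_k = -1, -1, -4, -7, -19, -40, …
g: a_k = 0, 8, 0, -16/3, 0, 16/15, …
f·g: L₀ = L_f ⊗_s L_g, ord ≤ 1·2.
Differentiate: ansatz ord ≤ ord L₀ ⇒ L.
L = (10 - 16·x - 40·x^2 + 48·x^3 + 72·x^4) + (5 + 34·x + 36·x^2 + 72·x^3)·Dx + (-1 - x - x^2 + 12·x^3 + 18·x^4)·Dx^2  (order 2).
h: a_k = -8, -16, -80, -608/3, -1976/3, -8512/5, …
ICs: h(0) = -8, h′(0) = -16.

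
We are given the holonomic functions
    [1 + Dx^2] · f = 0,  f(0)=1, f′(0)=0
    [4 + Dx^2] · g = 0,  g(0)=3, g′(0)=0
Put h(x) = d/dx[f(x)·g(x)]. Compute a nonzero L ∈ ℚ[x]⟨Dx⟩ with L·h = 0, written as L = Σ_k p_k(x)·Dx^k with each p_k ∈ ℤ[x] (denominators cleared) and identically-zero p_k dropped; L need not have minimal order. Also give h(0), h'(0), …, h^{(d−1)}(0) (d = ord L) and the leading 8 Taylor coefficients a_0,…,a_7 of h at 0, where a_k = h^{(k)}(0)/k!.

f: a_k = 1, 0, -1/2, 0, 1/24, 0, -1/720, 0, …
g: a_k = 3, 0, -6, 0, 2, 0, -4/15, 0, …
f·g: L₀ = L_f ⊗_s L_g, ord ≤ 2·2.
h₀' ⇒ L via d/dx closure of L₀.
L = 9 + 10·Dx^2 + Dx^4  (order 4).
h: a_k = 0, -15, 0, 41/2, 0, -73/8, 0, 3281/1680, …
ICs: h(0) = 0, h′(0) = -15, h′′(0) = 0, h′′′(0) = 123.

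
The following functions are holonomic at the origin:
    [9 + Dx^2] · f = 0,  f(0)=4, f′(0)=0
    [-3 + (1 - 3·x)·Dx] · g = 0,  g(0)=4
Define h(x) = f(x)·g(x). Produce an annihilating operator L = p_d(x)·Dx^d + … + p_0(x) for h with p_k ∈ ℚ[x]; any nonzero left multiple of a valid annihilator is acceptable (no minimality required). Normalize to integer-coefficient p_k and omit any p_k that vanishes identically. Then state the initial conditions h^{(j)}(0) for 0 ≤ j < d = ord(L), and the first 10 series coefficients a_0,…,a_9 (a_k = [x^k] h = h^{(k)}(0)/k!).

L = (-9 + 27·x) + 6·Dx + (-1 + 3·x)·Dx^2  (order 2).
h: a_k = 16, 48, 72, 216, 702, 2106, 31509/5, 94527/5, 3176253/56, 9528759/56, …
ICs: h(0) = 16, h′(0) = 48.

f: a_k = 4, 0, -18, 0, 27/2, 0, -81/20, 0, 729/1120, 0, …
g: a_k = 4, 12, 36, 108, 324, 972, 2916, 8748, 26244, 78732, …
Product ⇒ symmetric product L₀, ord ≤ 2.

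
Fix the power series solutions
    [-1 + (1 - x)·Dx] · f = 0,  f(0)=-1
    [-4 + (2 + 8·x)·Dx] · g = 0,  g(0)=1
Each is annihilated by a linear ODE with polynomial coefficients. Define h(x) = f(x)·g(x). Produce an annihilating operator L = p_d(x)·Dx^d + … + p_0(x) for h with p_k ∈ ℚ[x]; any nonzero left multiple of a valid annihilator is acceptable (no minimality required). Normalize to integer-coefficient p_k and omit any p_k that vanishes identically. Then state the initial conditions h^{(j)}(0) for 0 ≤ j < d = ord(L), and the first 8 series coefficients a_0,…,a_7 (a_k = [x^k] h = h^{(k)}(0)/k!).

f: a_k = -1, -1, -1, -1, -1, -1, -1, -1, …
g: a_k = 1, 2, -2, 4, -10, 28, -84, 264, …
f·g: L₀ = L_f ⊗_s L_g, ord ≤ 1·1.
L = (3 + 2·x) + (-1 - 3·x + 4·x^2)·Dx  (order 1).
h: a_k = -1, -3, -1, -5, 5, -23, 61, -203, …
ICs: h(0) = -1.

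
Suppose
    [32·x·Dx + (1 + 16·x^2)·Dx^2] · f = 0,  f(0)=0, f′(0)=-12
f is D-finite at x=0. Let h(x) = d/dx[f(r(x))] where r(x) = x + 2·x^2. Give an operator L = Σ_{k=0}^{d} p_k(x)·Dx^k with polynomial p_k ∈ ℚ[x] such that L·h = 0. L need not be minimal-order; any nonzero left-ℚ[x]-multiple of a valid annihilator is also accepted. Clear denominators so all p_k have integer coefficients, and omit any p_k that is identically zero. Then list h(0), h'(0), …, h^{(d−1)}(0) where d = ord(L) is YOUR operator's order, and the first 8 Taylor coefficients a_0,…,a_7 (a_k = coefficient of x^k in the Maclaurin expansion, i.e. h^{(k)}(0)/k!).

f: a_k = 0, -12, 0, 64, 0, -3072/5, 0, 49152/7, …
f∘r: x↦r, Dx↦Dx/r' in L_f ⇒ L₀.
Differentiate: ansatz ord ≤ ord L₀ ⇒ L.
L = (-4 + 32·x + 256·x^2 + 768·x^3 + 768·x^4) + (1 + 4·x + 16·x^2 + 128·x^3 + 320·x^4 + 256·x^5)·Dx  (order 1).
h: a_k = -12, -48, 192, 1536, 768, -33792, -122880, 393216, …
ICs: h(0) = -12.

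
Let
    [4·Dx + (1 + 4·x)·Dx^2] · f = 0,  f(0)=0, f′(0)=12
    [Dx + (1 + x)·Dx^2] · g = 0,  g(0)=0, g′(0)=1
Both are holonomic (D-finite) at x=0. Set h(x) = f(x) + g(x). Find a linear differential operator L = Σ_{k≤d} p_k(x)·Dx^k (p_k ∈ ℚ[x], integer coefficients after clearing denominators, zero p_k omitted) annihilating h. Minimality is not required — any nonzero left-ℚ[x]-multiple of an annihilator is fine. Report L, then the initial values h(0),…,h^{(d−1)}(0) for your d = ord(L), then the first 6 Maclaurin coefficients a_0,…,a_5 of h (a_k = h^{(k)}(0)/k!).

f: a_k = 0, 12, -24, 64, -192, 3072/5, …
g: a_k = 0, 1, -1/2, 1/3, -1/4, 1/5, …
Sum ⇒ L₀ = lclm(L_f,L_g) in ℚ(x)⟨Dx⟩.
L = 8·Dx + (10 + 16·x)·Dx^2 + (1 + 5·x + 4·x^2)·Dx^3  (order 3).
h: a_k = 0, 13, -49/2, 193/3, -769/4, 3073/5, …
ICs: h(0) = 0, h′(0) = 13, h′′(0) = -49.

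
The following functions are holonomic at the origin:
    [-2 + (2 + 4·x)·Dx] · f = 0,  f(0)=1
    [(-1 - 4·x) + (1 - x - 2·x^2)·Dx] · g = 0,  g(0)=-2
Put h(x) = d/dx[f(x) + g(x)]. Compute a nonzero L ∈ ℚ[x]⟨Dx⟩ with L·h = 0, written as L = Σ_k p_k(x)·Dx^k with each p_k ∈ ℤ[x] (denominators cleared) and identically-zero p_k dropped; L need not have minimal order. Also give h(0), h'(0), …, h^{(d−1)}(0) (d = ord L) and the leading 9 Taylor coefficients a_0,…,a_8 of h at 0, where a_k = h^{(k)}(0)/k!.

f: a_k = 1, 1, -1/2, 1/2, -5/8, 7/8, -21/16, 33/16, -429/128, …
g: a_k = -2, -2, -6, -10, -22, -42, -86, -170, -342, …
h₀=f+g: left-lcm gives L₀, ord ≤ 2.
h=h₀': d/dx-closure on L₀ ⇒ L.
L = (-48 - 222·x - 432·x^2 - 336·x^3 - 240·x^4) + (-27 - 258·x - 873·x^2 - 1368·x^3 - 1284·x^4 - 720·x^5)·Dx + (7 + 34·x + 41·x^2 - 54·x^3 - 236·x^4 - 328·x^5 - 160·x^6)·Dx^2  (order 2).
h: a_k = -1, -13, -57/2, -181/2, -1645/8, -4191/8, -18809/16, -44205/16, -779229/128, …
ICs: h(0) = -1, h′(0) = -13.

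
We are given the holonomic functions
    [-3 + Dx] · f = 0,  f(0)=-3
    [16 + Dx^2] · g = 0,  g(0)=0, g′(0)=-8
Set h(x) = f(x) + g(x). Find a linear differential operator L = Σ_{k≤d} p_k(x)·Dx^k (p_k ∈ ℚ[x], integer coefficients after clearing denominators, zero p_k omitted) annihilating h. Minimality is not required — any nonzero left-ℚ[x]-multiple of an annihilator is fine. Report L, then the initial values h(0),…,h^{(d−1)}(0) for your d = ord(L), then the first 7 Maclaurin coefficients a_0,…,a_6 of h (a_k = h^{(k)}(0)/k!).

L = -48 + 16·Dx - 3·Dx^2 + Dx^3  (order 3).
h: a_k = -3, -17, -27/2, 47/6, -81/8, -2777/120, -243/80, …
ICs: h(0) = -3, h′(0) = -17, h′′(0) = -27.

f: a_k = -3, -9, -27/2, -27/2, -81/8, -243/40, -243/80, …
g: a_k = 0, -8, 0, 64/3, 0, -256/15, 0, …
L₀ := lclm(L_f,L_g); ord L₀ ≤ 1+2.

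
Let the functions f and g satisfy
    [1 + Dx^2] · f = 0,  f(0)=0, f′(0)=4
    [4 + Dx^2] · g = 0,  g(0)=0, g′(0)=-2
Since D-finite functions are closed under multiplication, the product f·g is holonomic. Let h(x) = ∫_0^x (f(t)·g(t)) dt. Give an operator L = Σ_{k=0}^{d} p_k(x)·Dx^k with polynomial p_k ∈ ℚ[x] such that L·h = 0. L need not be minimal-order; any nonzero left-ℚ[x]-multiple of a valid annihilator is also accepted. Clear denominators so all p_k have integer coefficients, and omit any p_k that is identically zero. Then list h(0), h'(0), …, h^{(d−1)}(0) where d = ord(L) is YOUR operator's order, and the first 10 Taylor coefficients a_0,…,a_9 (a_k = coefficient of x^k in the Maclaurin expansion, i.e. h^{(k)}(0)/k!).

f: a_k = 0, 4, 0, -2/3, 0, 1/30, 0, -1/1260, 0, 1/90720, …
g: a_k = 0, -2, 0, 4/3, 0, -4/15, 0, 8/315, 0, -4/2835, …
L₀ := L_f ⊗_s L_g (sym. prod.), ord ≤ 4.
Integrate: L := L₀·Dx.
L = 9·Dx + 10·Dx^3 + Dx^5  (order 5).
h: a_k = 0, 0, 0, -8/3, 0, 4/3, 0, -13/45, 0, 41/1134, …
ICs: h(0) = 0, h′(0) = 0, h′′(0) = 0, h′′′(0) = -16, h′′′′(0) = 0.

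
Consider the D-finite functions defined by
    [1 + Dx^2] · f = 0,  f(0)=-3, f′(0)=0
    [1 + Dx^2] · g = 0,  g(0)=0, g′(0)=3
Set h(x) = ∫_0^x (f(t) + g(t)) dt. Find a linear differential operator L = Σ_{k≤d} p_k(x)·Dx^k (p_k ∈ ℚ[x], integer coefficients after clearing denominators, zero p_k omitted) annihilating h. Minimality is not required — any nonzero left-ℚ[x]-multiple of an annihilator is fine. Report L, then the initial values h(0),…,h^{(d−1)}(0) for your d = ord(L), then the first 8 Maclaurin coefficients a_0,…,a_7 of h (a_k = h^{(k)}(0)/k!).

f: a_k = -3, 0, 3/2, 0, -1/8, 0, 1/240, 0, …
g: a_k = 0, 3, 0, -1/2, 0, 1/40, 0, -1/1680, …
Sum ⇒ L₀ = lclm(L_f,L_g) in ℚ(x)⟨Dx⟩.
Integrate: L := L₀·Dx.
L = Dx + Dx^3  (order 3).
h: a_k = 0, -3, 3/2, 1/2, -1/8, -1/40, 1/240, 1/1680, …
ICs: h(0) = 0, h′(0) = -3, h′′(0) = 3.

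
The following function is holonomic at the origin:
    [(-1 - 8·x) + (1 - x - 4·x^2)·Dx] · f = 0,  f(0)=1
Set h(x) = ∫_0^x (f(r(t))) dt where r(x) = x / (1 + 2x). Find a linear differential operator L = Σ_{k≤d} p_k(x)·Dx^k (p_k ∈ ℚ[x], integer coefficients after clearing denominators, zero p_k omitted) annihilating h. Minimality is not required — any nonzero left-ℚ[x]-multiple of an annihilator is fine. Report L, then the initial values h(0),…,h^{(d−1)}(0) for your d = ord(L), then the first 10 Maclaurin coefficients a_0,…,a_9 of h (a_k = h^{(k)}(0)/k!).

L = (1 + 10·x)·Dx + (-1 - 5·x - 4·x^2 + 4·x^3)·Dx^2  (order 2).
h: a_k = 0, 1, 1/2, 1, -7/4, 27/5, -95/6, 339/7, -1207/8, 1433/3, …
ICs: h(0) = 0, h′(0) = 1.

f: a_k = 1, 1, 5, 9, 29, 65, 181, 441, 1165, 2929, …
h₀=f(r): pull back L_f along r ⇒ L₀.
h=∫h₀ ⇒ L = L₀·Dx.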